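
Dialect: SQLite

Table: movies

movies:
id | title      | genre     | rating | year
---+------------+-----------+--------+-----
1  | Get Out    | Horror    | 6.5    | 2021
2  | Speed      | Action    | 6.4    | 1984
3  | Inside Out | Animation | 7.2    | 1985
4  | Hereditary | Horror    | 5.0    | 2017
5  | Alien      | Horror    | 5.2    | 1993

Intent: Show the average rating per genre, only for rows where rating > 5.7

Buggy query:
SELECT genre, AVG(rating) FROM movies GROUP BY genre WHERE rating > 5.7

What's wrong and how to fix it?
Bug: Row-level WHERE must come before GROUP BY in the clause order

Fix: Place WHERE between FROM and GROUP BY

Corrected query:
SELECT genre, AVG(rating) FROM movies WHERE rating > 5.7 GROUP BY genre

Result:
genre     | AVG(rating)
----------+------------
Action    | 6.4        
Animation | 7.2        
Horror    | 6.5        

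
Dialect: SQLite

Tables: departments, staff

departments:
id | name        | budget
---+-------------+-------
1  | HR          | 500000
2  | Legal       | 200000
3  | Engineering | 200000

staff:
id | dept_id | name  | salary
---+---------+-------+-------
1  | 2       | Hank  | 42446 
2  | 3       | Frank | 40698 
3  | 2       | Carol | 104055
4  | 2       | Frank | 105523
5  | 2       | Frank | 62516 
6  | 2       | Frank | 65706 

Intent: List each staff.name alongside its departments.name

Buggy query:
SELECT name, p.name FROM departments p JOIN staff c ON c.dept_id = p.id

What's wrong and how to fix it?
Bug: 'name' exists in both joined tables, so the database can't tell which one is meant

Fix: Qualify the column with its table alias (c.name)

Corrected query:
SELECT c.name, p.name FROM departments p JOIN staff c ON c.dept_id = p.id

Result:
name  | name       
------+------------
Hank  | Legal      
Frank | Engineering
Carol | Legal      
Frank | Legal      
Frank | Legal      
Frank | Legal      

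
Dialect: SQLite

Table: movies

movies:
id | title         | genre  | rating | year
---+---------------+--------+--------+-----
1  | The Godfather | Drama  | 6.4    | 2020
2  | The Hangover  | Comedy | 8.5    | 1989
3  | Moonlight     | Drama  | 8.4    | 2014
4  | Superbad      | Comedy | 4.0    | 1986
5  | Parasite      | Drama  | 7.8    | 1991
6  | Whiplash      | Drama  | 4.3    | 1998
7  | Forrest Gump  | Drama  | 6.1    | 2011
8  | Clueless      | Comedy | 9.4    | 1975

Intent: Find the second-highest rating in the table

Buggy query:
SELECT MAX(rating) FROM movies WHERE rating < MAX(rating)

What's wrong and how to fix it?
Bug: MAX(rating) on the right of the comparison is an aggregate-in-WHERE error

Fix: Put the inner MAX in a scalar subquery

Corrected query:
SELECT MAX(rating) FROM movies WHERE rating < (SELECT MAX(rating) FROM movies)

Result:
MAX(rating)
-----------
8.5        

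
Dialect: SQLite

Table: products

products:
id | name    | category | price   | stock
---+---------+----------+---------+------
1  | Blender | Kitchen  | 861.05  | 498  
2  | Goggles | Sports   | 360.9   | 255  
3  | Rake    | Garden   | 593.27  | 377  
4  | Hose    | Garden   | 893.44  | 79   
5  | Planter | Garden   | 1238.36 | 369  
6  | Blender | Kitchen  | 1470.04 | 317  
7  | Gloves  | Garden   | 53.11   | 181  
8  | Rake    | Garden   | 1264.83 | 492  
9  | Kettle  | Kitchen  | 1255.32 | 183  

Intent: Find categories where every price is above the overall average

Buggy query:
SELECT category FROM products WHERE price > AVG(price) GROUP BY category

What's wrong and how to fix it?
Bug: WHERE evaluates per row before aggregation, so AVG() is unavailable

Fix: Use a subquery for AVG and a HAVING MIN(...) filter so the condition holds for every row in the group

Corrected query:
SELECT category FROM products GROUP BY category HAVING MIN(price) > (SELECT AVG(price) FROM products)

Result:
(no rows)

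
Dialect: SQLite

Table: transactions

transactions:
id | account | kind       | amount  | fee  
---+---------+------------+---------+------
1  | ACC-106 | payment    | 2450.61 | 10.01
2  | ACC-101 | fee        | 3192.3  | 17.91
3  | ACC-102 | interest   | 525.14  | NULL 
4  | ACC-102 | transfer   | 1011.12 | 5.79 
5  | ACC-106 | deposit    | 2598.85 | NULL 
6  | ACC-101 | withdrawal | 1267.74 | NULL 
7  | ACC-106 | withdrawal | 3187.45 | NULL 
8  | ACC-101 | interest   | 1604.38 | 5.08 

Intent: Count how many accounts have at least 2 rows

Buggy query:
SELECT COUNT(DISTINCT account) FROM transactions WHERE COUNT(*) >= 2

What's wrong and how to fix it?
Bug: COUNT(*) cannot appear in WHERE; the per-group count doesn't exist yet

Fix: Use a subquery that GROUPs and filters with HAVING, then count its rows

Corrected query:
SELECT COUNT(*) FROM (SELECT account FROM transactions GROUP BY account HAVING COUNT(*) >= 2)

Result:
COUNT(*)
--------
3       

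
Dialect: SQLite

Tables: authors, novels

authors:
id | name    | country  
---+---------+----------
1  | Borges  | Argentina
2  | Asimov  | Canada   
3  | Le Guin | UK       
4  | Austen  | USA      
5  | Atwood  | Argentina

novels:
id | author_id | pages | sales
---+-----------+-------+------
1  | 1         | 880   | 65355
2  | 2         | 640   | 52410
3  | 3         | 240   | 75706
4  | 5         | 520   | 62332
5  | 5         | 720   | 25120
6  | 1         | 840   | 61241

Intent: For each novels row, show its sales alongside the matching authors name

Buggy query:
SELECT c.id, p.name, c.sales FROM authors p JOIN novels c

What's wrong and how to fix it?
Bug: Missing join condition: each novels row is matched to all authors rows instead of just its own

Fix: Add ON c.author_id = p.id to the JOIN

Corrected query:
SELECT c.id, p.name, c.sales FROM authors p JOIN novels c ON c.author_id = p.id

Result:
id | name    | sales
---+---------+------
1  | Borges  | 65355
2  | Asimov  | 52410
3  | Le Guin | 75706
4  | Atwood  | 62332
5  | Atwood  | 25120
6  | Borges  | 61241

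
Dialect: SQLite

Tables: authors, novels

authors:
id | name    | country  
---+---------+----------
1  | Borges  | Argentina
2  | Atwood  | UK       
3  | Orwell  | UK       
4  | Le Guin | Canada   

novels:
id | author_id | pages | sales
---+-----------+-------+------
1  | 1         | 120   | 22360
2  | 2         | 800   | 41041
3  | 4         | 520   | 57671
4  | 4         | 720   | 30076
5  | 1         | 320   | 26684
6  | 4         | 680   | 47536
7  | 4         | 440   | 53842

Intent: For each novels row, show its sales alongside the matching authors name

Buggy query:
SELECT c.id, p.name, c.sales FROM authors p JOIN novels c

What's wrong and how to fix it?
Bug: JOIN with no ON clause produces a cartesian product; every novels row pairs with every authors row

Fix: Add ON c.author_id = p.id to the JOIN

Corrected query:
SELECT c.id, p.name, c.sales FROM authors p JOIN novels c ON c.author_id = p.id

Result:
id | name    | sales
---+---------+------
1  | Borges  | 22360
2  | Atwood  | 41041
3  | Le Guin | 57671
4  | Le Guin | 30076
5  | Borges  | 26684
6  | Le Guin | 47536
7  | Le Guin | 53842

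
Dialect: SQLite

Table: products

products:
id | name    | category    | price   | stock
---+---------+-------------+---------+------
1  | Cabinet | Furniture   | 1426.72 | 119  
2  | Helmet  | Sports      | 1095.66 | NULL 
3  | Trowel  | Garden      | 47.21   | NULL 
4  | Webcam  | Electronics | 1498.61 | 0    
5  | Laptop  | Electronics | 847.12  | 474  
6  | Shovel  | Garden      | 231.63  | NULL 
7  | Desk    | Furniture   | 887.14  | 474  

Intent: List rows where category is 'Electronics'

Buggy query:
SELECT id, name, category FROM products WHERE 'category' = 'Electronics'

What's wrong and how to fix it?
Bug: 'category' in single quotes is a string literal, not the column; the comparison is literal-vs-literal and never true

Fix: Remove the quotes around the column name (or use double quotes for an identifier)

Corrected query:
SELECT id, name, category FROM products WHERE category = 'Electronics'

Result:
id | name   | category   
---+--------+------------
4  | Webcam | Electronics
5  | Laptop | Electronics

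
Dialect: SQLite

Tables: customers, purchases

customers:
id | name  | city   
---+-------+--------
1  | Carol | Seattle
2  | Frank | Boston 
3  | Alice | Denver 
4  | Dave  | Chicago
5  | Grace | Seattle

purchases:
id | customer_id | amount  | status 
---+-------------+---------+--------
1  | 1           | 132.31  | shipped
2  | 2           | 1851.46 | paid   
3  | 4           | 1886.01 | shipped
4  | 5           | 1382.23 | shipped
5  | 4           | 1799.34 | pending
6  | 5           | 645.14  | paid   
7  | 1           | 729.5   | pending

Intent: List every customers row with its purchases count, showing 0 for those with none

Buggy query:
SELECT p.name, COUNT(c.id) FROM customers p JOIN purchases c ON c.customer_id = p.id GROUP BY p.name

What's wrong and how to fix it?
Bug: INNER JOIN drops customers rows that have no matching purchases rows

Fix: Switch to LEFT JOIN to retain unmatched parent rows

Corrected query:
SELECT p.name, COUNT(c.id) FROM customers p LEFT JOIN purchases c ON c.customer_id = p.id GROUP BY p.name

Result:
name  | COUNT(c.id)
------+------------
Alice | 0          
Carol | 2          
Dave  | 2          
Frank | 1          
Grace | 2          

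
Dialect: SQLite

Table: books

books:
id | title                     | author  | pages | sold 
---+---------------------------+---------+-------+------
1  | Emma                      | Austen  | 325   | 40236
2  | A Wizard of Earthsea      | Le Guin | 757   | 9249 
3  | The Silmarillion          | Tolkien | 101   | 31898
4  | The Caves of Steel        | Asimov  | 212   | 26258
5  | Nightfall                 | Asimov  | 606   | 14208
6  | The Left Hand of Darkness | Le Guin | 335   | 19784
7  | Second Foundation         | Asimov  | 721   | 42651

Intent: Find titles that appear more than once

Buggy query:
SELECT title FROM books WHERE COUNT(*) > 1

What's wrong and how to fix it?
Bug: WHERE can't reference COUNT(*); aggregates are computed after WHERE

Fix: GROUP BY title, then filter groups with HAVING COUNT(*) > 1

Corrected query:
SELECT title FROM books GROUP BY title HAVING COUNT(*) > 1

Result:
(no rows)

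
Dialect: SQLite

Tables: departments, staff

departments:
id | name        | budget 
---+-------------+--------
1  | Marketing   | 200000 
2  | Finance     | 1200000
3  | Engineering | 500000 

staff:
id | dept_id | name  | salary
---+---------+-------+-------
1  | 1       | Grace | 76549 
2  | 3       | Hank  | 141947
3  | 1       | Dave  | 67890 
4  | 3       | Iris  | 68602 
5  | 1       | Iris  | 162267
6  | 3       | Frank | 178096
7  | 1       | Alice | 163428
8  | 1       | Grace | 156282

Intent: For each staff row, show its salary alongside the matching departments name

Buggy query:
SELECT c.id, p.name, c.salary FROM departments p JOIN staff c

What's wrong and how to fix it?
Bug: JOIN with no ON clause produces a cartesian product; every staff row pairs with every departments row

Fix: Add ON c.dept_id = p.id to the JOIN

Corrected query:
SELECT c.id, p.name, c.salary FROM departments p JOIN staff c ON c.dept_id = p.id

Result:
id | name        | salary
---+-------------+-------
1  | Marketing   | 76549 
2  | Engineering | 141947
3  | Marketing   | 67890 
4  | Engineering | 68602 
5  | Marketing   | 162267
6  | Engineering | 178096
7  | Marketing   | 163428
8  | Marketing   | 156282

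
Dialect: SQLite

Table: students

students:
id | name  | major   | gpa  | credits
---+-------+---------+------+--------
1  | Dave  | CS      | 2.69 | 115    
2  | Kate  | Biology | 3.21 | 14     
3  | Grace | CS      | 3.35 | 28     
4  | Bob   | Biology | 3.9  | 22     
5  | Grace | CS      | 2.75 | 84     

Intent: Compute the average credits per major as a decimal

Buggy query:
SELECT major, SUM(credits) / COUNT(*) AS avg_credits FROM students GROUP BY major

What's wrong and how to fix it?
Bug: Both operands are integers, so '/' performs integer division and truncates

Fix: Cast one side to REAL so the division keeps the fractional part

Corrected query:
SELECT major, SUM(credits) * 1.0 / COUNT(*) AS avg_credits FROM students GROUP BY major

Result:
major   | avg_credits
--------+------------
Biology | 18         
CS      | 75.666667  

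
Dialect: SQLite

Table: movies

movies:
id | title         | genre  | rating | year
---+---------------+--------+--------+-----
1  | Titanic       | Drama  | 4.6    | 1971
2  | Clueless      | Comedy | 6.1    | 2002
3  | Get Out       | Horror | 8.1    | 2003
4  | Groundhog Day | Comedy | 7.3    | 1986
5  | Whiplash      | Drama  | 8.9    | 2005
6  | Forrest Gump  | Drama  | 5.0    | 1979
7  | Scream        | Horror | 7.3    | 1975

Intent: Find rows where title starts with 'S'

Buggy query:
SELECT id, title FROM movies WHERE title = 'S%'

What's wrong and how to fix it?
Bug: '=' compares the literal string including the % character; pattern matching needs LIKE

Fix: Replace '=' with LIKE so 'S%' is treated as a pattern

Corrected query:
SELECT id, title FROM movies WHERE title LIKE 'S%'

Result:
id | title 
---+-------
7  | Scream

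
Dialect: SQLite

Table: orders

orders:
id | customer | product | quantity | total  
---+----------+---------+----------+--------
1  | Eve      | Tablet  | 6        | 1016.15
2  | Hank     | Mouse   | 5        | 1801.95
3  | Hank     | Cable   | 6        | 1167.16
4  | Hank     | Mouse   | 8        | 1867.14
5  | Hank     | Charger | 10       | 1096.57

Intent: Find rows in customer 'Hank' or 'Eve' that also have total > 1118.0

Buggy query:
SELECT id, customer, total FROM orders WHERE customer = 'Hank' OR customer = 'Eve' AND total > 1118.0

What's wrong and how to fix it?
Bug: Without parentheses, AND is evaluated before OR, so the total filter only applies to the 'Eve' branch

Fix: Add parentheses around the OR so the AND applies to both alternatives

Corrected query:
SELECT id, customer, total FROM orders WHERE (customer = 'Hank' OR customer = 'Eve') AND total > 1118.0

Result:
id | customer | total  
---+----------+--------
2  | Hank     | 1801.95
3  | Hank     | 1167.16
4  | Hank     | 1867.14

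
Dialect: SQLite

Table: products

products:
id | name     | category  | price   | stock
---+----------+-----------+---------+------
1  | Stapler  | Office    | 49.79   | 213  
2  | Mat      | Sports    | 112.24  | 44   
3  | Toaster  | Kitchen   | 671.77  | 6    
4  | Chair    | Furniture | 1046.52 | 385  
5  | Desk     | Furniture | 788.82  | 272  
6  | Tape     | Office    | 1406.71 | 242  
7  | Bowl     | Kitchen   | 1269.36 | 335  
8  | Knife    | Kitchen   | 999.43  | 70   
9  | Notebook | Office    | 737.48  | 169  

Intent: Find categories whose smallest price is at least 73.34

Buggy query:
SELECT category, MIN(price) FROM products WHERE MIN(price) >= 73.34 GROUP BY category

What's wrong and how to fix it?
Bug: Aggregates like MIN are computed per group after WHERE runs

Fix: Replace WHERE with HAVING after the GROUP BY

Corrected query:
SELECT category, MIN(price) FROM products GROUP BY category HAVING MIN(price) >= 73.34

Result:
category  | MIN(price)
----------+-----------
Furniture | 788.82    
Kitchen   | 671.77    
Sports    | 112.24    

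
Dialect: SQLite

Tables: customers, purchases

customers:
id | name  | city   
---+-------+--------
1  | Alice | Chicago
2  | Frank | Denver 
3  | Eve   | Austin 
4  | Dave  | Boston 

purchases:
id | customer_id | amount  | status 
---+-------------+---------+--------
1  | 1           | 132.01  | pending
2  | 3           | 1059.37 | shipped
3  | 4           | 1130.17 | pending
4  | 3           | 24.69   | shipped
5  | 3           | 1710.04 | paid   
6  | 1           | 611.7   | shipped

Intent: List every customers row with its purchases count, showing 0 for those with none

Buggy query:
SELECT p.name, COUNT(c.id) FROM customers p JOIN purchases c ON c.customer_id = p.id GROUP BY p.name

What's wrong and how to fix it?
Bug: INNER JOIN drops customers rows that have no matching purchases rows

Fix: Use LEFT JOIN so parents without children still appear (COUNT(c.id) gives 0)

Corrected query:
SELECT p.name, COUNT(c.id) FROM customers p LEFT JOIN purchases c ON c.customer_id = p.id GROUP BY p.name

Result:
name  | COUNT(c.id)
------+------------
Alice | 2          
Dave  | 1          
Eve   | 3          
Frank | 0          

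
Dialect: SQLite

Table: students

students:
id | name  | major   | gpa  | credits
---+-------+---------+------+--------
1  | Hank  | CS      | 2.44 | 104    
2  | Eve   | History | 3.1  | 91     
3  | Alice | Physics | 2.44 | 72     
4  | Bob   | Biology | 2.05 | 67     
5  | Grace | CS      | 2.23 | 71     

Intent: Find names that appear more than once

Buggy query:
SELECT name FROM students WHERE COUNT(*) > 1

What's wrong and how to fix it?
Bug: WHERE can't reference COUNT(*); aggregates are computed after WHERE

Fix: Group first, then use HAVING for the count condition

Corrected query:
SELECT name FROM students GROUP BY name HAVING COUNT(*) > 1

Result:
(no rows)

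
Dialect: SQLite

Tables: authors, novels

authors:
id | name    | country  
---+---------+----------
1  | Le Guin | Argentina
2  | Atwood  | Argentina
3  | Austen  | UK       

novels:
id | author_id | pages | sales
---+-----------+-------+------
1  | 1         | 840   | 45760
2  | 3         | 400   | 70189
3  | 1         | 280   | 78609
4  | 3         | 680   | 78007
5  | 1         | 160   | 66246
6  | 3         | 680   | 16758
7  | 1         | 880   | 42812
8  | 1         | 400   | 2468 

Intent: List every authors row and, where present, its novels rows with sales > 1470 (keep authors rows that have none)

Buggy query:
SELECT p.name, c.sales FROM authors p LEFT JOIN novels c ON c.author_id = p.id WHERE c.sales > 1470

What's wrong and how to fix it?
Bug: A WHERE condition on the right-hand table after LEFT JOIN drops unmatched parents

Fix: Move the right-table condition into the ON clause so unmatched parents are kept

Corrected query:
SELECT p.name, c.sales FROM authors p LEFT JOIN novels c ON c.author_id = p.id AND c.sales > 1470

Result:
name    | sales
--------+------
Le Guin | 2468 
Le Guin | 42812
Le Guin | 45760
Le Guin | 66246
Le Guin | 78609
Atwood  | NULL 
Austen  | 16758
Austen  | 70189
Austen  | 78007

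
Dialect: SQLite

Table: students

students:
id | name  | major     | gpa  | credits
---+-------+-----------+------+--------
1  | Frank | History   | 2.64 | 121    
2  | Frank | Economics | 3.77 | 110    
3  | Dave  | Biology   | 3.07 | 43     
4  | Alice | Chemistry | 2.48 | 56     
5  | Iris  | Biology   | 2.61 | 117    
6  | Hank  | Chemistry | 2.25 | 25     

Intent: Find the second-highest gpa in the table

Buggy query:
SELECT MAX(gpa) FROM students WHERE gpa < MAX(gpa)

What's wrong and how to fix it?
Bug: The inner MAX is an aggregate inside WHERE, which is not allowed

Fix: Put the inner MAX in a scalar subquery

Corrected query:
SELECT MAX(gpa) FROM students WHERE gpa < (SELECT MAX(gpa) FROM students)

Result:
MAX(gpa)
--------
3.07    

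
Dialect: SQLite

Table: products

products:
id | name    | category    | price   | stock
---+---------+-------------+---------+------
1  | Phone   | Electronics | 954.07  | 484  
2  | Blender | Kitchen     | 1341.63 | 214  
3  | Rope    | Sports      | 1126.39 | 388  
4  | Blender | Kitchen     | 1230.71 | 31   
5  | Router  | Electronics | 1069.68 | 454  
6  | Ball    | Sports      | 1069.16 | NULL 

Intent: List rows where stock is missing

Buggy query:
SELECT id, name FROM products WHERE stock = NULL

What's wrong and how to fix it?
Bug: '= NULL' is always unknown in SQL three-valued logic, so no rows match

Fix: Replace '= NULL' with 'IS NULL'

Corrected query:
SELECT id, name FROM products WHERE stock IS NULL

Result:
id | name
---+-----
6  | Ball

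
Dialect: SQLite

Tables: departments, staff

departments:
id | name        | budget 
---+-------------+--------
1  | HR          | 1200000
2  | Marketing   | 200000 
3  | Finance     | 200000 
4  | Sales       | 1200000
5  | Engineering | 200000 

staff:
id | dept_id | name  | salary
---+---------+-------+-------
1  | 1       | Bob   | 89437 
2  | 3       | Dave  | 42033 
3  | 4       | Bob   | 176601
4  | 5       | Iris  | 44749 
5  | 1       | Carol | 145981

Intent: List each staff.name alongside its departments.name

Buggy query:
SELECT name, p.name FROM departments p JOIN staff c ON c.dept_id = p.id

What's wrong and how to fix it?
Bug: 'name' exists in both joined tables, so the database can't tell which one is meant

Fix: Qualify the column with its table alias (c.name)

Corrected query:
SELECT c.name, p.name FROM departments p JOIN staff c ON c.dept_id = p.id

Result:
name  | name       
------+------------
Bob   | HR         
Dave  | Finance    
Bob   | Sales      
Iris  | Engineering
Carol | HR         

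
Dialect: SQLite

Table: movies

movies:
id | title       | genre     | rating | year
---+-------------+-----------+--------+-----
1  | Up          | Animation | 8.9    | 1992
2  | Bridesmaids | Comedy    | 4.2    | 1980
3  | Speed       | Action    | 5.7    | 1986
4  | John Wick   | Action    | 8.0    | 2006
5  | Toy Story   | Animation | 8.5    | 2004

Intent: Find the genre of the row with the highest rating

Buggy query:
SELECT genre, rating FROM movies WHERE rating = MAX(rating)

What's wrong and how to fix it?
Bug: WHERE is evaluated per row; an aggregate over the whole table isn't defined there

Fix: Use a subquery: WHERE rating = (SELECT MAX(rating) FROM movies)

Corrected query:
SELECT genre, rating FROM movies WHERE rating = (SELECT MAX(rating) FROM movies)

Result:
genre     | rating
----------+-------
Animation | 8.9   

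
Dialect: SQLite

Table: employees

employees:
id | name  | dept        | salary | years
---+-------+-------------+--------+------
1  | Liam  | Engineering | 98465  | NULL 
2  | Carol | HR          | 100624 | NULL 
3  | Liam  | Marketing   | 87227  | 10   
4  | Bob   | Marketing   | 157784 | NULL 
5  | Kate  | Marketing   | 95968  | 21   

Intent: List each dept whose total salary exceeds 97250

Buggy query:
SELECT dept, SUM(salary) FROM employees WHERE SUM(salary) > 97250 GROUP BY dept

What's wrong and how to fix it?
Bug: WHERE runs before GROUP BY, so aggregates aren't available there

Fix: Move the aggregate condition to a HAVING clause

Corrected query:
SELECT dept, SUM(salary) FROM employees GROUP BY dept HAVING SUM(salary) > 97250

Result:
dept        | SUM(salary)
------------+------------
Engineering | 98465      
HR          | 100624     
Marketing   | 340979     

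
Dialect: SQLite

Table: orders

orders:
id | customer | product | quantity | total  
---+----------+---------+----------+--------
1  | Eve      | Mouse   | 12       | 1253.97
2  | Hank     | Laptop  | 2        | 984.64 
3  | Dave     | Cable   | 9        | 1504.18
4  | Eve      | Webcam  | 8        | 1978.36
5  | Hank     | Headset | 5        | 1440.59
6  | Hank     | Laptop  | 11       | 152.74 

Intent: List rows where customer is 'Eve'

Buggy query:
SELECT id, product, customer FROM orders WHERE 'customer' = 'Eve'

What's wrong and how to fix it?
Bug: Single quotes denote string literals in SQL; the column name is being compared as a constant string

Fix: Remove the quotes around the column name (or use double quotes for an identifier)

Corrected query:
SELECT id, product, customer FROM orders WHERE customer = 'Eve'

Result:
id | product | customer
---+---------+---------
1  | Mouse   | Eve     
4  | Webcam  | Eve     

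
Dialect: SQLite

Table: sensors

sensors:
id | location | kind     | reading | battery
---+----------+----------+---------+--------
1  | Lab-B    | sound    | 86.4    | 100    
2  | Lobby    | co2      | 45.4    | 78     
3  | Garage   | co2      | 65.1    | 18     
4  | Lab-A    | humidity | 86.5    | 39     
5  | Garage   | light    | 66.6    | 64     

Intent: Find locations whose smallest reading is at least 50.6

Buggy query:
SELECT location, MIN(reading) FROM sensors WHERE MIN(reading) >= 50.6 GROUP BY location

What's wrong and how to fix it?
Bug: MIN() in WHERE is a misuse of aggregate

Fix: Use HAVING for the per-group MIN condition

Corrected query:
SELECT location, MIN(reading) FROM sensors GROUP BY location HAVING MIN(reading) >= 50.6

Result:
location | MIN(reading)
---------+-------------
Garage   | 65.1        
Lab-A    | 86.5        
Lab-B    | 86.4        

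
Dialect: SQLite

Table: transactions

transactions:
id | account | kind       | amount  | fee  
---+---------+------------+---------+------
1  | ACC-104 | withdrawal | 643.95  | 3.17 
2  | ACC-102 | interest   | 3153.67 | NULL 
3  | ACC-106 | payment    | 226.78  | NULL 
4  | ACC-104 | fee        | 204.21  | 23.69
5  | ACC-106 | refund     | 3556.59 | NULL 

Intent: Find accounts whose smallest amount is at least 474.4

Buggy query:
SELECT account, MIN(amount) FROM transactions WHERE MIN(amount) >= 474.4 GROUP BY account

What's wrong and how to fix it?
Bug: Aggregates like MIN are computed per group after WHERE runs

Fix: Use HAVING for the per-group MIN condition

Corrected query:
SELECT account, MIN(amount) FROM transactions GROUP BY account HAVING MIN(amount) >= 474.4

Result:
account | MIN(amount)
--------+------------
ACC-102 | 3153.67    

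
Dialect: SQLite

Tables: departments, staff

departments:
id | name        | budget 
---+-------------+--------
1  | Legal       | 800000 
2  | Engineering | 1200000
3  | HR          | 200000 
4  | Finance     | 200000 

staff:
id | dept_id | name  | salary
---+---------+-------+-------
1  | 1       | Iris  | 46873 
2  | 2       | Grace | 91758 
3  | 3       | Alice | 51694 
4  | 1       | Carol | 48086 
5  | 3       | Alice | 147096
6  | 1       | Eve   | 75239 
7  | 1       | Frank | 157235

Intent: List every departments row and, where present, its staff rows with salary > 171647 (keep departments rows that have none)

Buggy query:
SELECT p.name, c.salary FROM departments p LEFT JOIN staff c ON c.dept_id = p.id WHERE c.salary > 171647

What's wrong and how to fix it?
Bug: Filtering c.salary in WHERE discards the NULL rows produced by LEFT JOIN, turning it into an inner join

Fix: Move the right-table condition into the ON clause so unmatched parents are kept

Corrected query:
SELECT p.name, c.salary FROM departments p LEFT JOIN staff c ON c.dept_id = p.id AND c.salary > 171647

Result:
name        | salary
------------+-------
Legal       | NULL  
Engineering | NULL  
HR          | NULL  
Finance     | NULL  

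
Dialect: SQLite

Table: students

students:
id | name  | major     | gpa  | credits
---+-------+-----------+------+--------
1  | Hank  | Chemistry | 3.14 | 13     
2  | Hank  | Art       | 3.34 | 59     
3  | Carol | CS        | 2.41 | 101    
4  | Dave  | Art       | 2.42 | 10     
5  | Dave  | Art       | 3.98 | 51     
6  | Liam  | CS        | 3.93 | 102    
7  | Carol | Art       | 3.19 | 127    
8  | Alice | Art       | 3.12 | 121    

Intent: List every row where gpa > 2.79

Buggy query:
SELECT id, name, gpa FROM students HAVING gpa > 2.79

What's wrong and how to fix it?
Bug: HAVING filters the output of aggregation, but this query has no GROUP BY and no aggregate functions, so SQLite rejects it (HAVING clause on a non-aggregate query); the condition here is per row

Fix: Use WHERE for row-level filtering

Corrected query:
SELECT id, name, gpa FROM students WHERE gpa > 2.79

Result:
id | name  | gpa 
---+-------+-----
1  | Hank  | 3.14
2  | Hank  | 3.34
5  | Dave  | 3.98
6  | Liam  | 3.93
7  | Carol | 3.19
8  | Alice | 3.12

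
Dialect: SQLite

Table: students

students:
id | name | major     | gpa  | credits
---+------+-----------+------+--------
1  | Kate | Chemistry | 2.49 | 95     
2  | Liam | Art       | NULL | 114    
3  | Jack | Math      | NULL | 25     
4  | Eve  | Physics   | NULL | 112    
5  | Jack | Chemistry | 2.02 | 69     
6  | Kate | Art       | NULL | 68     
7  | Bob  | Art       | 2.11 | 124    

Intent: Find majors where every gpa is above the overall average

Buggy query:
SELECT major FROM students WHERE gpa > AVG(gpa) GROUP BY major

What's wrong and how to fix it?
Bug: WHERE evaluates per row before aggregation, so AVG() is unavailable

Fix: Compute the overall average in a scalar subquery and compare each group's MIN against it in HAVING

Corrected query:
SELECT major FROM students GROUP BY major HAVING MIN(gpa) > (SELECT AVG(gpa) FROM students)

Result:
(no rows)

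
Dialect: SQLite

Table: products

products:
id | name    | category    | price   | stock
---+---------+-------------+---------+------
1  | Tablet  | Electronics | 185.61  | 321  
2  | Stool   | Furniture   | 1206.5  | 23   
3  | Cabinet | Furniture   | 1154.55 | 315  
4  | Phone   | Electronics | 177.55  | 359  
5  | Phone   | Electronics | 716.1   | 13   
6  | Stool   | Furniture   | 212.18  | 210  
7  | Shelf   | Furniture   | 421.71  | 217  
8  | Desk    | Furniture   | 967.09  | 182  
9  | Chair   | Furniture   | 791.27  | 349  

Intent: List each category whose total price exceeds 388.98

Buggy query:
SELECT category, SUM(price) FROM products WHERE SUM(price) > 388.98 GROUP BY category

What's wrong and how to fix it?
Bug: Aggregate functions cannot appear in a WHERE clause

Fix: Use HAVING (which filters groups after aggregation) instead of WHERE

Corrected query:
SELECT category, SUM(price) FROM products GROUP BY category HAVING SUM(price) > 388.98

Result:
category    | SUM(price)
------------+-----------
Electronics | 1079.26   
Furniture   | 4753.3    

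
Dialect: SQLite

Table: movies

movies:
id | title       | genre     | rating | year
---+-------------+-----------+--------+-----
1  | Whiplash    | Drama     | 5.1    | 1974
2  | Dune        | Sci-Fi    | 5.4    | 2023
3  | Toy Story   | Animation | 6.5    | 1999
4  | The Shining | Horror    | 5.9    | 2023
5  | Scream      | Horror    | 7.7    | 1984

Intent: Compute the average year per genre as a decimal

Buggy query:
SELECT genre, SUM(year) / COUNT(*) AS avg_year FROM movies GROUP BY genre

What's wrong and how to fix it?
Bug: Both operands are integers, so '/' performs integer division and truncates

Fix: Cast one side to REAL so the division keeps the fractional part

Corrected query:
SELECT genre, SUM(year) * 1.0 / COUNT(*) AS avg_year FROM movies GROUP BY genre

Result:
genre     | avg_year
----------+---------
Animation | 1999    
Drama     | 1974    
Horror    | 2003.5  
Sci-Fi    | 2023    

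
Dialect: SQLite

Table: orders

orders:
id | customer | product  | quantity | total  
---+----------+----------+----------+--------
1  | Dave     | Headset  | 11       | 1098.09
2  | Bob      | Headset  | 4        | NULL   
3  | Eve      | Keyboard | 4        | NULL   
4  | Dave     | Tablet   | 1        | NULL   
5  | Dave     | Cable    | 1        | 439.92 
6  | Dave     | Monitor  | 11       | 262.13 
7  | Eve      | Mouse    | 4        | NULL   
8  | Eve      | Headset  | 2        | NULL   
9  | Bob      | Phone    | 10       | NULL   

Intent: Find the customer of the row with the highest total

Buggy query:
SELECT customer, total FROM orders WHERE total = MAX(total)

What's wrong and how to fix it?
Bug: WHERE is evaluated per row; an aggregate over the whole table isn't defined there

Fix: Use a subquery: WHERE total = (SELECT MAX(total) FROM orders)

Corrected query:
SELECT customer, total FROM orders WHERE total = (SELECT MAX(total) FROM orders)

Result:
customer | total  
---------+--------
Dave     | 1098.09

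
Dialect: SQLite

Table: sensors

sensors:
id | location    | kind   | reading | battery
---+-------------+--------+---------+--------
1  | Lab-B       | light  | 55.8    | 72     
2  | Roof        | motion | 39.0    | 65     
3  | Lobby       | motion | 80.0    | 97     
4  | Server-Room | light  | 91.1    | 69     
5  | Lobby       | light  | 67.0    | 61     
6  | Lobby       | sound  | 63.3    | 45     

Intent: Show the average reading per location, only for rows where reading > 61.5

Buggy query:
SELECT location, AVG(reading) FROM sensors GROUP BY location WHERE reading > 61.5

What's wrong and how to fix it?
Bug: WHERE cannot follow GROUP BY

Fix: Move the WHERE clause before GROUP BY

Corrected query:
SELECT location, AVG(reading) FROM sensors WHERE reading > 61.5 GROUP BY location

Result:
location    | AVG(reading)
------------+-------------
Lobby       | 70.1        
Server-Room | 91.1        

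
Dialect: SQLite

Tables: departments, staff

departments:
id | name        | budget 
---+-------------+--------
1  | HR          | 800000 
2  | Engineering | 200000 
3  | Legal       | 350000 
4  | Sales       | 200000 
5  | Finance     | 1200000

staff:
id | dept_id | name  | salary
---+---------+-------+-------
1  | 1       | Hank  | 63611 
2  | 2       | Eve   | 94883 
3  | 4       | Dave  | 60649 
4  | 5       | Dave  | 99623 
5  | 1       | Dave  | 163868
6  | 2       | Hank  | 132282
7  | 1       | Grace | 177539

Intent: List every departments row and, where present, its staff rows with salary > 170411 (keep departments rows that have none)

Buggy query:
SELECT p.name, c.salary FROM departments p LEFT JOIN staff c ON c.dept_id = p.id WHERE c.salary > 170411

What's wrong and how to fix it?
Bug: Filtering c.salary in WHERE discards the NULL rows produced by LEFT JOIN, turning it into an inner join

Fix: Move the right-table condition into the ON clause so unmatched parents are kept

Corrected query:
SELECT p.name, c.salary FROM departments p LEFT JOIN staff c ON c.dept_id = p.id AND c.salary > 170411

Result:
name        | salary
------------+-------
HR          | 177539
Engineering | NULL  
Legal       | NULL  
Sales       | NULL  
Finance     | NULL  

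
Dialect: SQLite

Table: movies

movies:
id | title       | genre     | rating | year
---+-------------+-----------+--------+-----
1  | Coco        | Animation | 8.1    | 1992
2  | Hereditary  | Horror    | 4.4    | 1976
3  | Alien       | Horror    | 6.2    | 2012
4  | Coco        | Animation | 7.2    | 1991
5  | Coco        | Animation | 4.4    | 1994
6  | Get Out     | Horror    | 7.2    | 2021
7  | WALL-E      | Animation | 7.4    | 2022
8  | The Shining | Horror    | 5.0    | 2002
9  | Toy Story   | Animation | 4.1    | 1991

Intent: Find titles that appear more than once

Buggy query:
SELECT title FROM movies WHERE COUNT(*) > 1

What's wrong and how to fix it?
Bug: COUNT(*) is an aggregate and cannot be used in WHERE

Fix: Group first, then use HAVING for the count condition

Corrected query:
SELECT title FROM movies GROUP BY title HAVING COUNT(*) > 1

Result:
title
-----
Coco 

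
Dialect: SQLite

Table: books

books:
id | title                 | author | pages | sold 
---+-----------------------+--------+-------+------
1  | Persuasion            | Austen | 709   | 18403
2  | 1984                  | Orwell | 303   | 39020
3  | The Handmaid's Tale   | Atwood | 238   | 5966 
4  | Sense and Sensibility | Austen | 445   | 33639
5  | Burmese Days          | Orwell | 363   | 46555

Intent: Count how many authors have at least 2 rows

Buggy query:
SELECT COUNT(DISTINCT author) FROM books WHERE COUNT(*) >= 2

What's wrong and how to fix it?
Bug: WHERE filters individual rows, not groups, so a group-level COUNT is invalid there

Fix: Group first with HAVING COUNT(*) >= 2, then COUNT the resulting groups

Corrected query:
SELECT COUNT(*) FROM (SELECT author FROM books GROUP BY author HAVING COUNT(*) >= 2)

Result:
COUNT(*)
--------
2       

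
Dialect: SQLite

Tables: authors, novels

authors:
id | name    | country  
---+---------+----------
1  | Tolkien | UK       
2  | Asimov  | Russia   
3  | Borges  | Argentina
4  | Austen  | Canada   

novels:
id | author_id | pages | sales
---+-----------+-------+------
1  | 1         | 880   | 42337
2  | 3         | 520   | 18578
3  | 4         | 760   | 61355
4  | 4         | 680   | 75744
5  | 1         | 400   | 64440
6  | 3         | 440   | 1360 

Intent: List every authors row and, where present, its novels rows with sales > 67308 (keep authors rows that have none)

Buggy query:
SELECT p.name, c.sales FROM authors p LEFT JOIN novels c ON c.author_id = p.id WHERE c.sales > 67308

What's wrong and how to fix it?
Bug: Filtering c.sales in WHERE discards the NULL rows produced by LEFT JOIN, turning it into an inner join

Fix: Put 'c.sales > 67308' in the JOIN's ON clause instead of WHERE

Corrected query:
SELECT p.name, c.sales FROM authors p LEFT JOIN novels c ON c.author_id = p.id AND c.sales > 67308

Result:
name    | sales
--------+------
Tolkien | NULL 
Asimov  | NULL 
Borges  | NULL 
Austen  | 75744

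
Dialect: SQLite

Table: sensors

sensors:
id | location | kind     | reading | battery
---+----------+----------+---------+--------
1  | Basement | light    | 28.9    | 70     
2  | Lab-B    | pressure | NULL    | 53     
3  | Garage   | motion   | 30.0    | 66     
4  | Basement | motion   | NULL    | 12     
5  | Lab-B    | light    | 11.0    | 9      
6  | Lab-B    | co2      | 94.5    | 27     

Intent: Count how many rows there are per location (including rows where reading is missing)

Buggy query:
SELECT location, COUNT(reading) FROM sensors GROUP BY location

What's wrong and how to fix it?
Bug: COUNT(reading) skips NULLs, so groups with missing reading are undercounted

Fix: Replace COUNT(reading) with COUNT(*)

Corrected query:
SELECT location, COUNT(*) FROM sensors GROUP BY location

Result:
location | COUNT(*)
---------+---------
Basement | 2       
Garage   | 1       
Lab-B    | 3       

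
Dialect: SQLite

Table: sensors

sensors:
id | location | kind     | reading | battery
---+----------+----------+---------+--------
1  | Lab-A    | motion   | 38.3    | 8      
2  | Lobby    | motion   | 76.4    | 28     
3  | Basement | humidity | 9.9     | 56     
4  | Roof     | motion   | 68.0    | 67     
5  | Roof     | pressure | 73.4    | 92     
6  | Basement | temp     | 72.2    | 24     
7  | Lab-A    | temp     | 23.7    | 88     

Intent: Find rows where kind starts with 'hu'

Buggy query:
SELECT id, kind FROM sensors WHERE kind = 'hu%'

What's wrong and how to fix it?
Bug: '=' compares the literal string including the % character; pattern matching needs LIKE

Fix: Replace '=' with LIKE so 'hu%' is treated as a pattern

Corrected query:
SELECT id, kind FROM sensors WHERE kind LIKE 'hu%'

Result:
id | kind    
---+---------
3  | humidity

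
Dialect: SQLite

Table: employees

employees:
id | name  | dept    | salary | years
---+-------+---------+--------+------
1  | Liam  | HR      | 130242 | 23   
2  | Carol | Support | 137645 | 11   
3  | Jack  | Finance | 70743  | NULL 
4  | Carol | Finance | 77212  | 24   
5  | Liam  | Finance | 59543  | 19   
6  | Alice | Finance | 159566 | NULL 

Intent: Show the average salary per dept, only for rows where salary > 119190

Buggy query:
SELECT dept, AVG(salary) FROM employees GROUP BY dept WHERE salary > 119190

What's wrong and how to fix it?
Bug: Row-level WHERE must come before GROUP BY in the clause order

Fix: Move the WHERE clause before GROUP BY

Corrected query:
SELECT dept, AVG(salary) FROM employees WHERE salary > 119190 GROUP BY dept

Result:
dept    | AVG(salary)
--------+------------
Finance | 159566     
HR      | 130242     
Support | 137645     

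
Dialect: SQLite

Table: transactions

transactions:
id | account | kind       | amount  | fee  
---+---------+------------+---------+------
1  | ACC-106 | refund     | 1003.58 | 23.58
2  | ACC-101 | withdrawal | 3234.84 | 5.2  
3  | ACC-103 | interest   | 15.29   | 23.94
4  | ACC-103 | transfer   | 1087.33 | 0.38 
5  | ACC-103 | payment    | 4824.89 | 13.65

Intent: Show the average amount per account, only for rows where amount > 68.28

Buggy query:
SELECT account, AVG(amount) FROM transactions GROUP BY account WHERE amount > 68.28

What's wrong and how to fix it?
Bug: WHERE cannot follow GROUP BY

Fix: Place WHERE between FROM and GROUP BY

Corrected query:
SELECT account, AVG(amount) FROM transactions WHERE amount > 68.28 GROUP BY account

Result:
account | AVG(amount)
--------+------------
ACC-101 | 3234.84    
ACC-103 | 2956.11    
ACC-106 | 1003.58    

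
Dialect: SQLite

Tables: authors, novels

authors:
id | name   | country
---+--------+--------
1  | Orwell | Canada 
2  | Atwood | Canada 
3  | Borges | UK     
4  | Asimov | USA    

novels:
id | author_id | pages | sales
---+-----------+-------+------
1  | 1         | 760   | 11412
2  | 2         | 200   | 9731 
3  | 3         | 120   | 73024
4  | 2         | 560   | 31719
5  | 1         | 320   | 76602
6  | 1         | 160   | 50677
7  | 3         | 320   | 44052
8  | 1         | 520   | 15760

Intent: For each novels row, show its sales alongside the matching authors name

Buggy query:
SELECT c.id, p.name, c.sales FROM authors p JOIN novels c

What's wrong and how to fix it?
Bug: Missing join condition: each novels row is matched to all authors rows instead of just its own

Fix: Specify the join condition linking the foreign key to the parent id

Corrected query:
SELECT c.id, p.name, c.sales FROM authors p JOIN novels c ON c.author_id = p.id

Result:
id | name   | sales
---+--------+------
1  | Orwell | 11412
2  | Atwood | 9731 
3  | Borges | 73024
4  | Atwood | 31719
5  | Orwell | 76602
6  | Orwell | 50677
7  | Borges | 44052
8  | Orwell | 15760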